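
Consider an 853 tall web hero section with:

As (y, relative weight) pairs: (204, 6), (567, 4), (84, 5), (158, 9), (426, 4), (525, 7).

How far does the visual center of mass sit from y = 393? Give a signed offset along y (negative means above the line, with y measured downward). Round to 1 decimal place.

≈ -86.9

Total weight = 6 + 4 + 5 + 9 + 4 + 7 = 35.
Σw·y = 10713; ȳ = 10713/35 ≈ 306.09.
Against y = 393, that's 306.09 − 393 = -86.91.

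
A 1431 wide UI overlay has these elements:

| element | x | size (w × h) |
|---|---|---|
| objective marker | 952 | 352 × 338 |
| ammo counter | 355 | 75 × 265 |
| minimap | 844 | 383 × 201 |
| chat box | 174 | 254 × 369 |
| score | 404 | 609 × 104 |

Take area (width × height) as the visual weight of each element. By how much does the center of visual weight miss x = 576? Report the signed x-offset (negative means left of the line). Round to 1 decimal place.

Taking area as weight: objective marker 352·338 = 118976, ammo counter 75·265 = 19875, minimap 383·201 = 76983, chat box 254·369 = 93726, score 609·104 = 63336. Sum 372896.
x: (118976·952 + 19875·355 + 76983·844 + 93726·174 + 63336·404) / 372896 = 227190497 / 372896 ≈ 609.26
Offset from x = 576: 609.26 − 576 ≈ 33.26.

≈ 33.3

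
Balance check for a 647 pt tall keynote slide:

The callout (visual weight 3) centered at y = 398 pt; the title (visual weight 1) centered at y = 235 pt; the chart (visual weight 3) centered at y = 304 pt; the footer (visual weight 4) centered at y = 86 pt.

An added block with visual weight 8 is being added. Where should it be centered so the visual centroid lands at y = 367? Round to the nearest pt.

With the added block, Σw becomes 3 + 1 + 3 + 4 + 8 = 19.
y: target moment 19×367 = 6973; current 3·398 + 1·235 + 3·304 + 4·86 = 2685; the added block supplies 4288, so y = 4288/8 ≈ 536.00.

y ≈ 536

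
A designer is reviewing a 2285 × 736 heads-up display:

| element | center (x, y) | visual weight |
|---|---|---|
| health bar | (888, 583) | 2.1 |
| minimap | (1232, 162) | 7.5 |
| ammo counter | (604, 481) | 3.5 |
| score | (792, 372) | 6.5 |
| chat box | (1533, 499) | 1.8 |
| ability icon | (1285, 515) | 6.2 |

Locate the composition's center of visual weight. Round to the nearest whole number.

Σw = 2.1 + 7.5 + 3.5 + 6.5 + 1.8 + 6.2 = 27.6.
Σw·x = 2.1·888 + 7.5·1232 + 3.5·604 + 6.5·792 + 1.8·1533 + 6.2·1285 = 29093.2, so x̄ = 29093.2/27.6 ≈ 1054.10.
Σw·y = 2.1·583 + 7.5·162 + 3.5·481 + 6.5·372 + 1.8·499 + 6.2·515 = 10632.0, so ȳ = 10632.0/27.6 ≈ 385.22.

(1054, 385)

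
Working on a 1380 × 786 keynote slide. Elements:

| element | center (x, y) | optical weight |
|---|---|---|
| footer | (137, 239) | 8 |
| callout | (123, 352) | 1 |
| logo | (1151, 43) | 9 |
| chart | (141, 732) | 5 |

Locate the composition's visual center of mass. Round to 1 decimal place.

(534.0, 274.4)

Weights sum to 8 + 1 + 9 + 5 = 23.
x-moment: 8·137 + 1·123 + 9·1151 + 5·141 = 12283; centroid 12283/23 ≈ 534.04.
y-moment: 8·239 + 1·352 + 9·43 + 5·732 = 6311; centroid 6311/23 ≈ 274.39.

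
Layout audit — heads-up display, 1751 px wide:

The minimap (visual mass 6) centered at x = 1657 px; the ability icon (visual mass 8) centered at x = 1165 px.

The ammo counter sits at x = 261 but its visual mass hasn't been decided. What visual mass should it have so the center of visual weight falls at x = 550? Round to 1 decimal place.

w ≈ 40.0

Known weights sum to 6 + 8 = 14; their moment is 6·1657 + 8·1165 = 19262.
Set Σw·x/Σw = 550: (19262 + 261w) = 550·(14 + w).
Rearranging, w·(261 − 550) = 550·14 − 19262 = -11562, so w ≈ -11562/-289 = 40.01.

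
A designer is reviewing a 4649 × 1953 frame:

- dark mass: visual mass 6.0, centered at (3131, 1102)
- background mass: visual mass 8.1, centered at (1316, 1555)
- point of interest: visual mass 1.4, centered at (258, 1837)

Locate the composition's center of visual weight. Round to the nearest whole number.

Total weight = 6.0 + 8.1 + 1.4 = 15.5.
Σw·x = 6.0·3131 + 8.1·1316 + 1.4·258 = 29806.8, so x̄ = 29806.8/15.5 ≈ 1923.02.
Σw·y = 6.0·1102 + 8.1·1555 + 1.4·1837 = 21779.3, so ȳ = 21779.3/15.5 ≈ 1405.12.

(1923, 1405)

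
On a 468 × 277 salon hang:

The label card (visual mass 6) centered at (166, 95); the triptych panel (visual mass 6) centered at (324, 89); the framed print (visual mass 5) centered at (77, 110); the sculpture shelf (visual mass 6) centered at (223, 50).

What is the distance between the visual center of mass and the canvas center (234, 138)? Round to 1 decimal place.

≈ 61.6

Σw = 6 + 6 + 5 + 6 = 23.
Σw·x = 6·166 + 6·324 + 5·77 + 6·223 = 4663, so x̄ = 4663/23 ≈ 202.74.
Σw·y = 6·95 + 6·89 + 5·110 + 6·50 = 1954, so ȳ = 1954/23 ≈ 84.96.
Offset from (234, 138): Δx ≈ -31.26, Δy ≈ -53.04; distance = √(Δx² + Δy²) ≈ 61.57.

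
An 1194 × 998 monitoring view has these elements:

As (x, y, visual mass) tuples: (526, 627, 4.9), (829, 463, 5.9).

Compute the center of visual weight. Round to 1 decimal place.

Weights sum to 4.9 + 5.9 = 10.8.
x-moment: 4.9·526 + 5.9·829 = 7468.5; centroid 7468.5/10.8 ≈ 691.53.
y-moment: 4.9·627 + 5.9·463 = 5804.0; centroid 5804.0/10.8 ≈ 537.41.

(691.5, 537.4)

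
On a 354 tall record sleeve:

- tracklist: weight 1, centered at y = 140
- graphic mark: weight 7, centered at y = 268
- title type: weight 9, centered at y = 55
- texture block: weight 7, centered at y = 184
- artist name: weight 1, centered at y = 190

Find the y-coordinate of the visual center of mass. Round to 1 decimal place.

y ≈ 159.6

Weights sum to 1 + 7 + 9 + 7 + 1 = 25.
y-moment: 1·140 + 7·268 + 9·55 + 7·184 + 1·190 = 3989; centroid 3989/25 ≈ 159.56.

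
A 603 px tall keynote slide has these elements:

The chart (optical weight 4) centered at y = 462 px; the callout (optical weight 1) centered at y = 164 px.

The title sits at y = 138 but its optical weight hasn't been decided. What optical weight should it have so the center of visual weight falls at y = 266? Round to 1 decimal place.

w ≈ 5.3

Known weights sum to 4 + 1 = 5; their moment is 4·462 + 1·164 = 2012.
Balance at y = 266 requires (2012 + w·138) / (5 + w) = 266.
Solving: w = (266·5 − 2012) / (138 − 266) = -682 / -128 ≈ 5.33.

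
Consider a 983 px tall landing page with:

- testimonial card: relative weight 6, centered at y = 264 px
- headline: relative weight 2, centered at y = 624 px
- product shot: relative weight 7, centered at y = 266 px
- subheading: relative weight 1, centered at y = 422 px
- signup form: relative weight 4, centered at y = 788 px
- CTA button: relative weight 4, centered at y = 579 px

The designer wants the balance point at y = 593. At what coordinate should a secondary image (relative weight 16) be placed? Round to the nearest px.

y ≈ 821

After adding the secondary image, total weight = 6 + 2 + 7 + 1 + 4 + 4 + 16 = 40.
y: need Σw·y = 40·593 = 23720. Existing = 6·264 + 2·624 + 7·266 + 1·422 + 4·788 + 4·579 = 10584. Remainder 13136 / 16 ≈ 821.00.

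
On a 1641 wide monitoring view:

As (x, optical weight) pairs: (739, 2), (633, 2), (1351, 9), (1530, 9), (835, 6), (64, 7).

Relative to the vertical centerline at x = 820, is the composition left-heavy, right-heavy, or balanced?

Weights sum to 2 + 2 + 9 + 9 + 6 + 7 = 35.
Σw·x = 2·739 + 2·633 + 9·1351 + 9·1530 + 6·835 + 7·64 = 34131, so x̄ = 34131/35 ≈ 975.17.
975.2 lies right of the midline 820, so the layout is right-heavy.

right-heavy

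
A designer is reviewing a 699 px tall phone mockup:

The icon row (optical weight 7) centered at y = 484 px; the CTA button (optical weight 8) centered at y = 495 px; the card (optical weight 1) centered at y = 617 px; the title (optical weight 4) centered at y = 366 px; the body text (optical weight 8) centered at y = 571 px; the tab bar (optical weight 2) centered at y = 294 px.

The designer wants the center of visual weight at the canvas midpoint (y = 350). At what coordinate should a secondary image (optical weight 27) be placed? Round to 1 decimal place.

With the secondary image, Σw becomes 7 + 8 + 1 + 4 + 8 + 2 + 27 = 57.
y: need Σw·y = 57·350 = 19950. Existing = 7·484 + 8·495 + 1·617 + 4·366 + 8·571 + 2·294 = 14585. Remainder 5365 / 27 ≈ 198.70.

y ≈ 198.7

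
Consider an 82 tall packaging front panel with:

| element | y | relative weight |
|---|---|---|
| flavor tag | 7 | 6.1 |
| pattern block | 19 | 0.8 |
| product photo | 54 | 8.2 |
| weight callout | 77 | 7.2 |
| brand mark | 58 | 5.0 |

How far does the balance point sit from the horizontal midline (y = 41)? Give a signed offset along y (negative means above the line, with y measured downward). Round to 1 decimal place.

Total weight = 6.1 + 0.8 + 8.2 + 7.2 + 5.0 = 27.3.
y-moment: 6.1·7 + 0.8·19 + 8.2·54 + 7.2·77 + 5.0·58 = 1345.1; centroid 1345.1/27.3 ≈ 49.27.
Difference: 49.27 − 41 ≈ 8.27.

≈ 8.3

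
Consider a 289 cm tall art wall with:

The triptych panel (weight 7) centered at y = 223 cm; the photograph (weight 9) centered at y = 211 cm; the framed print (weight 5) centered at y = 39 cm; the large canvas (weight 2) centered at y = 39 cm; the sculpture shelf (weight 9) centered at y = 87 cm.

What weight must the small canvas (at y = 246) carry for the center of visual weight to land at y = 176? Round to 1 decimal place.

Known weights sum to 7 + 9 + 5 + 2 + 9 = 32; their moment is 7·223 + 9·211 + 5·39 + 2·39 + 9·87 = 4516.
Set Σw·y/Σw = 176: (4516 + 246w) = 176·(32 + w).
So w = (176·32 − 4516)/(246 − 176) = 1116/70 ≈ 15.94.

w ≈ 15.9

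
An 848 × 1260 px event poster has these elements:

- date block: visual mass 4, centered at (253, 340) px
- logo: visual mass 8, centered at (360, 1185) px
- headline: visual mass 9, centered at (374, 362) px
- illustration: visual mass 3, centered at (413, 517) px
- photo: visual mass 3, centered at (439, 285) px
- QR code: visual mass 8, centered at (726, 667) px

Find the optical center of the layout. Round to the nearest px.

Total weight = 4 + 8 + 9 + 3 + 3 + 8 = 35.
x: moment 15622 / weight 35 ≈ 446.34
Σw·y = 21840; ȳ = 21840/35 ≈ 624.00.

(446, 624)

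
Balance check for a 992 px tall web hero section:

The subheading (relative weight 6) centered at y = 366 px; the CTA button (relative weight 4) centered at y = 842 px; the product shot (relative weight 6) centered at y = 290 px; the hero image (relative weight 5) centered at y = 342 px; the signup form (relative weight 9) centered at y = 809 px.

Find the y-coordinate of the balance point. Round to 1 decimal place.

Σw = 6 + 4 + 6 + 5 + 9 = 30.
y: (6·366 + 4·842 + 6·290 + 5·342 + 9·809) / 30 = 16295 / 30 ≈ 543.17

y ≈ 543.2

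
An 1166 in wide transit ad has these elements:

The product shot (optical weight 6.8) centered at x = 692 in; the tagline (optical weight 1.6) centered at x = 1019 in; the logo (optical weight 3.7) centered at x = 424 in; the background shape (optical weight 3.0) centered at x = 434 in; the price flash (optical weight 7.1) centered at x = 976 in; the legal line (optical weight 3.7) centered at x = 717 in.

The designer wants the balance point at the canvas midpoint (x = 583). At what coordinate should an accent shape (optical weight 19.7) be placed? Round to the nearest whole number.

x ≈ 396

After adding the accent shape, total weight = 6.8 + 1.6 + 3.7 + 3.0 + 7.1 + 3.7 + 19.7 = 45.6.
x: target moment 45.6×583 = 26584.8; current 6.8·692 + 1.6·1019 + 3.7·424 + 3.0·434 + 7.1·976 + 3.7·717 = 18789.3; the accent shape supplies 7795.5, so x = 7795.5/19.7 ≈ 395.71.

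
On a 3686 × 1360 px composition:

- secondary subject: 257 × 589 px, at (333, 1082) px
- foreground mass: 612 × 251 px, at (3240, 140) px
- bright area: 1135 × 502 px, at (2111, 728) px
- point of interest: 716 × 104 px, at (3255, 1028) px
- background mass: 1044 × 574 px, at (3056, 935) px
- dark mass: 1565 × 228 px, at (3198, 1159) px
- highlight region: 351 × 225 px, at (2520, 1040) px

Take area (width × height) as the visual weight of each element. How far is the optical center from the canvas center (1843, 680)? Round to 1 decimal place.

Areas → weights: secondary subject 257·589 = 151373, foreground mass 612·251 = 153612, bright area 1135·502 = 569770, point of interest 716·104 = 74464, background mass 1044·574 = 599256, dark mass 1565·228 = 356820, highlight region 351·225 = 78975; Σw = 1984270.
x: moment 5164728575 / weight 1984270 ≈ 2602.84
y: moment 1732625558 / weight 1984270 ≈ 873.18
From (1843, 680): dx = 759.84, dy = 193.18, so the distance is √(dx²+dy²) ≈ 784.01.

≈ 784.0 px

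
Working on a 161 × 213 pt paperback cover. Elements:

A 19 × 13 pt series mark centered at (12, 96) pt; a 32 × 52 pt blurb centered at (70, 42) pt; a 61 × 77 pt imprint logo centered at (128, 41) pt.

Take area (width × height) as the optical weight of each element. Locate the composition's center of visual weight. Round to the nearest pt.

(109, 43)

Areas: series mark 19·13 = 247, blurb 32·52 = 1664, imprint logo 61·77 = 4697. Total weight = 6608.
x: (247·12 + 1664·70 + 4697·128) / 6608 = 720660 / 6608 ≈ 109.06
y: (247·96 + 1664·42 + 4697·41) / 6608 = 286177 / 6608 ≈ 43.31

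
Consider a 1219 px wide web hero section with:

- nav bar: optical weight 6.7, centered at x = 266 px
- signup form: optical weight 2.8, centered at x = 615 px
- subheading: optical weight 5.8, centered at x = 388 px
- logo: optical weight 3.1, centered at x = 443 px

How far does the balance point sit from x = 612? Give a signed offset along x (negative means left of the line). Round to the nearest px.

Σw = 6.7 + 2.8 + 5.8 + 3.1 = 18.4.
x-moment: 6.7·266 + 2.8·615 + 5.8·388 + 3.1·443 = 7127.9; centroid 7127.9/18.4 ≈ 387.39.
Difference: 387.39 − 612 ≈ -224.61.

≈ -225 px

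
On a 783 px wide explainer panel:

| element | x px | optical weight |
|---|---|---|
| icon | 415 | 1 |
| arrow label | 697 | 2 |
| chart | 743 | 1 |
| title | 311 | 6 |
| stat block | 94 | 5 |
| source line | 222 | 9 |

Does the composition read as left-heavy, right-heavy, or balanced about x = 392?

left-heavy

Σw = 1 + 2 + 1 + 6 + 5 + 9 = 24.
x: (1·415 + 2·697 + 1·743 + 6·311 + 5·94 + 9·222) / 24 = 6886 / 24 ≈ 286.92
Since 286.9 is left of 392, the composition reads left-heavy.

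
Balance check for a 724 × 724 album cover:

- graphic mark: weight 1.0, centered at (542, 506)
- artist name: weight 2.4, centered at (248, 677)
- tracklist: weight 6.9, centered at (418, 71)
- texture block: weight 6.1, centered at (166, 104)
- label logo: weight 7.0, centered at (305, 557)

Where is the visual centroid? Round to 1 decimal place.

(306.4, 305.7)

Total weight = 1.0 + 2.4 + 6.9 + 6.1 + 7.0 = 23.4.
x: (1.0·542 + 2.4·248 + 6.9·418 + 6.1·166 + 7.0·305) / 23.4 = 7169.0 / 23.4 ≈ 306.37
y: (1.0·506 + 2.4·677 + 6.9·71 + 6.1·104 + 7.0·557) / 23.4 = 7154.1 / 23.4 ≈ 305.73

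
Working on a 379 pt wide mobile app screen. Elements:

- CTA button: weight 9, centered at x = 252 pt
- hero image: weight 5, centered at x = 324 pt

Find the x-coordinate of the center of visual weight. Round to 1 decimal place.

Weights sum to 9 + 5 = 14.
Σw·x = 9·252 + 5·324 = 3888, so x̄ = 3888/14 ≈ 277.71.

x ≈ 277.7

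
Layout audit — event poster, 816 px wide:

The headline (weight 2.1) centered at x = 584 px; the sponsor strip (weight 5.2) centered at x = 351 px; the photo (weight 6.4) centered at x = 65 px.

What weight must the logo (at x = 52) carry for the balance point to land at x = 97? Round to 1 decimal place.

Known weights sum to 2.1 + 5.2 + 6.4 = 13.7; their moment is 2.1·584 + 5.2·351 + 6.4·65 = 3467.6.
Set Σw·x/Σw = 97: (3467.6 + 52w) = 97·(13.7 + w).
Solving: w = (97·13.7 − 3467.6) / (52 − 97) = -2138.7 / -45 ≈ 47.53.

w ≈ 47.5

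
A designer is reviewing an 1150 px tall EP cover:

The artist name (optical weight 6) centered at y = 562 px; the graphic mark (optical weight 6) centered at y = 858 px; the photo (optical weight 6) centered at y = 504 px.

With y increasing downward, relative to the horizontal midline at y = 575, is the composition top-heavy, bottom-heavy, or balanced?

bottom-heavy

Weights sum to 6 + 6 + 6 = 18.
y-moment: 6·562 + 6·858 + 6·504 = 11544; centroid 11544/18 ≈ 641.33.
641.3 lies below (larger y than) the midline 575, so the layout is bottom-heavy.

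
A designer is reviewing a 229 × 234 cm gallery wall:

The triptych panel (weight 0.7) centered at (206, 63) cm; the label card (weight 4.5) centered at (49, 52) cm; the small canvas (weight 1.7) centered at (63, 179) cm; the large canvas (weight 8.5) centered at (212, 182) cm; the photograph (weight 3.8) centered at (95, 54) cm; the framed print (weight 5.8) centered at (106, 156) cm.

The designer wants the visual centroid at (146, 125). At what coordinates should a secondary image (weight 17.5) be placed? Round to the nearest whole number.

After adding the secondary image, total weight = 0.7 + 4.5 + 1.7 + 8.5 + 3.8 + 5.8 + 17.5 = 42.5.
Along x: (3249.6 + 17.5·x) / 42.5 = 146 (existing moment 0.7·206 + 4.5·49 + 1.7·63 + 8.5·212 + 3.8·95 + 5.8·106 = 3249.6) ⇒ x = (6205.0 − 3249.6) / 17.5 ≈ 168.88.
Along y: (3239.4 + 17.5·y) / 42.5 = 125 (existing moment 0.7·63 + 4.5·52 + 1.7·179 + 8.5·182 + 3.8·54 + 5.8·156 = 3239.4) ⇒ y = (5312.5 − 3239.4) / 17.5 ≈ 118.46.

(169, 118)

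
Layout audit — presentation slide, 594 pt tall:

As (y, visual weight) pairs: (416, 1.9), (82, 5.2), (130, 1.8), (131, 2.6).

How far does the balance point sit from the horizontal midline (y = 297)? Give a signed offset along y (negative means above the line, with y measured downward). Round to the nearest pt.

≈ -141 pt

Weights sum to 1.9 + 5.2 + 1.8 + 2.6 = 11.5.
y: (1.9·416 + 5.2·82 + 1.8·130 + 2.6·131) / 11.5 = 1791.4 / 11.5 ≈ 155.77
Difference: 155.77 − 297 ≈ -141.23.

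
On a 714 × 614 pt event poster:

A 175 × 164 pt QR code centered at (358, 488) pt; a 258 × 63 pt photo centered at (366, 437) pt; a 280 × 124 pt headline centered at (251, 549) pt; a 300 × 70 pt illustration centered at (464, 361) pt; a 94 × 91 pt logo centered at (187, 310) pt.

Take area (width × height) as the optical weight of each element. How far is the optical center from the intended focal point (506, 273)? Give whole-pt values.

≈ 256 pt

Areas: QR code 175·164 = 28700, photo 258·63 = 16254, headline 280·124 = 34720, illustration 300·70 = 21000, logo 94·91 = 8554. Total weight = 109228.
x: (28700·358 + 16254·366 + 34720·251 + 21000·464 + 8554·187) / 109228 = 36281882 / 109228 ≈ 332.17
y: (28700·488 + 16254·437 + 34720·549 + 21000·361 + 8554·310) / 109228 = 50402618 / 109228 ≈ 461.44
Offset from (506, 273): Δx ≈ -173.83, Δy ≈ 188.44; distance = √(Δx² + Δy²) ≈ 256.38.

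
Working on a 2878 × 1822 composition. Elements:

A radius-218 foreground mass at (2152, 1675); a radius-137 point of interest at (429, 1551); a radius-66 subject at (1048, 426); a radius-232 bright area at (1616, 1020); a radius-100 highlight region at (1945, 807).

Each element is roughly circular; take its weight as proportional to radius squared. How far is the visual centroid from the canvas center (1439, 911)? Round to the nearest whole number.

≈ 432

Weights ∝ r²: foreground mass 218² = 47524, point of interest 137² = 18769, subject 66² = 4356, bright area 232² = 53824, highlight region 100² = 10000; Σw = 134473.
x-moment: 47524·2152 + 18769·429 + 4356·1048 + 53824·1616 + 10000·1945 = 221318221; centroid 221318221/134473 ≈ 1645.82.
y-moment: 47524·1675 + 18769·1551 + 4356·426 + 53824·1020 + 10000·807 = 173539555; centroid 173539555/134473 ≈ 1290.52.
From (1439, 911): dx = 206.82, dy = 379.52, so the distance is √(dx²+dy²) ≈ 432.21.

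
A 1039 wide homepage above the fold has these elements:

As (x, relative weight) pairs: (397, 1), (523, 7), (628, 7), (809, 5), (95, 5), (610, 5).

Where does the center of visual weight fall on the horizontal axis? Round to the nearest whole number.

x ≈ 534

Total weight = 1 + 7 + 7 + 5 + 5 + 5 = 30.
x-moment: 1·397 + 7·523 + 7·628 + 5·809 + 5·95 + 5·610 = 16024; centroid 16024/30 ≈ 534.13.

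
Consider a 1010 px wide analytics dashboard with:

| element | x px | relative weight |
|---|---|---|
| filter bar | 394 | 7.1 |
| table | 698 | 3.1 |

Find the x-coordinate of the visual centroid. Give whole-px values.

x ≈ 486

Total weight = 7.1 + 3.1 = 10.2.
Σw·x = 7.1·394 + 3.1·698 = 4961.2, so x̄ = 4961.2/10.2 ≈ 486.39.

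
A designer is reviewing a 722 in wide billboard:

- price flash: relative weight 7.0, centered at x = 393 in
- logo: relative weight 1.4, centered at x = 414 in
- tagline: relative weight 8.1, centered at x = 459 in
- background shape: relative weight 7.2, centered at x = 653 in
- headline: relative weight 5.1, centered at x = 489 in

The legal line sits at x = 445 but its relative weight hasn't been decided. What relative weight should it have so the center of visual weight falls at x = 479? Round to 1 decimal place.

w ≈ 13.2

Known weights sum to 7.0 + 1.4 + 8.1 + 7.2 + 5.1 = 28.8; their moment is 7.0·393 + 1.4·414 + 8.1·459 + 7.2·653 + 5.1·489 = 14244.0.
Balance at x = 479 requires (14244.0 + w·445) / (28.8 + w) = 479.
Rearranging, w·(445 − 479) = 479·28.8 − 14244.0 = -448.8, so w ≈ -448.8/-34 = 13.20.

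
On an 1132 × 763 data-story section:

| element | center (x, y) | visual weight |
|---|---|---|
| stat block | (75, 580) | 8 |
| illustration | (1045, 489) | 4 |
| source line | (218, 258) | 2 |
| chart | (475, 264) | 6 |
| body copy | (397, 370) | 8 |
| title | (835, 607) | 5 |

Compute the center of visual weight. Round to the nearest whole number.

Total weight = 8 + 4 + 2 + 6 + 8 + 5 = 33.
Σw·x = 15417; x̄ = 15417/33 ≈ 467.18.
y: moment 14691 / weight 33 ≈ 445.18

(467, 445)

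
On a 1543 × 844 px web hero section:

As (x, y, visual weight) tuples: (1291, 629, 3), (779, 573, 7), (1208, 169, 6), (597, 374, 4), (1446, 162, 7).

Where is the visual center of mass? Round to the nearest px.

Σw = 3 + 7 + 6 + 4 + 7 = 27.
Σw·x = 3·1291 + 7·779 + 6·1208 + 4·597 + 7·1446 = 29084, so x̄ = 29084/27 ≈ 1077.19.
Σw·y = 3·629 + 7·573 + 6·169 + 4·374 + 7·162 = 9542, so ȳ = 9542/27 ≈ 353.41.

(1077, 353)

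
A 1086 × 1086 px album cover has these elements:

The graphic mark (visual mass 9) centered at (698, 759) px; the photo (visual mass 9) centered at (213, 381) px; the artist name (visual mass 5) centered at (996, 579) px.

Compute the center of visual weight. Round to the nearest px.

Weights sum to 9 + 9 + 5 = 23.
x: (9·698 + 9·213 + 5·996) / 23 = 13179 / 23 ≈ 573.00
y: (9·759 + 9·381 + 5·579) / 23 = 13155 / 23 ≈ 571.96

(573, 572)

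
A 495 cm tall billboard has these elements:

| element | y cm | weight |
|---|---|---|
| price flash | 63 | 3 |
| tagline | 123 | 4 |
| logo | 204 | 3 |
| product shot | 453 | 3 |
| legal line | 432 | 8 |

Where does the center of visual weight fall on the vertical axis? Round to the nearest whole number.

y ≈ 291

Σw = 3 + 4 + 3 + 3 + 8 = 21.
Σw·y = 3·63 + 4·123 + 3·204 + 3·453 + 8·432 = 6108, so ȳ = 6108/21 ≈ 290.86.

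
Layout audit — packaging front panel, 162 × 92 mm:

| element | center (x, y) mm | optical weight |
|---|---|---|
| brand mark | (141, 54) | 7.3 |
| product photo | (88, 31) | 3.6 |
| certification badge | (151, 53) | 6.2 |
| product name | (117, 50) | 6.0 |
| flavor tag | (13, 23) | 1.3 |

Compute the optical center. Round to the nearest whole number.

Weights sum to 7.3 + 3.6 + 6.2 + 6.0 + 1.3 = 24.4.
x-moment: 7.3·141 + 3.6·88 + 6.2·151 + 6.0·117 + 1.3·13 = 3001.2; centroid 3001.2/24.4 ≈ 123.00.
y-moment: 7.3·54 + 3.6·31 + 6.2·53 + 6.0·50 + 1.3·23 = 1164.3; centroid 1164.3/24.4 ≈ 47.72.

(123, 48)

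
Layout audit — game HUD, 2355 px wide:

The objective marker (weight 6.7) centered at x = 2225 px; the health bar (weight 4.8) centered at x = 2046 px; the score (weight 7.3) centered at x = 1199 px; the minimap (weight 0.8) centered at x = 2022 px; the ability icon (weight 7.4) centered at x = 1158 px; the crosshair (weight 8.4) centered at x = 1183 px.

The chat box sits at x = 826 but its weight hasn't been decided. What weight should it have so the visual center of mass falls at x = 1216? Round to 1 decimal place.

w ≈ 27.1

Known weights sum to 6.7 + 4.8 + 7.3 + 0.8 + 7.4 + 8.4 = 35.4; their moment is 6.7·2225 + 4.8·2046 + 7.3·1199 + 0.8·2022 + 7.4·1158 + 8.4·1183 = 53605.0.
Balance at x = 1216 requires (53605.0 + w·826) / (35.4 + w) = 1216.
So w = (1216·35.4 − 53605.0)/(826 − 1216) = -10558.6/-390 ≈ 27.07.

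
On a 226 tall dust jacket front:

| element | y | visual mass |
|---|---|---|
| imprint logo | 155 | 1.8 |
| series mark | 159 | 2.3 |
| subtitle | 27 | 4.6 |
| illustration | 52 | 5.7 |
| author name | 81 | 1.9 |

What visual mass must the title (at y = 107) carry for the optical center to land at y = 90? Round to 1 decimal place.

Fixed elements: Σw = 1.8 + 2.3 + 4.6 + 5.7 + 1.9 = 16.3, Σw·y = 1.8·155 + 2.3·159 + 4.6·27 + 5.7·52 + 1.9·81 = 1219.2.
Balance at y = 90 requires (1219.2 + w·107) / (16.3 + w) = 90.
Rearranging, w·(107 − 90) = 90·16.3 − 1219.2 = 247.8, so w ≈ 247.8/17 = 14.58.

w ≈ 14.6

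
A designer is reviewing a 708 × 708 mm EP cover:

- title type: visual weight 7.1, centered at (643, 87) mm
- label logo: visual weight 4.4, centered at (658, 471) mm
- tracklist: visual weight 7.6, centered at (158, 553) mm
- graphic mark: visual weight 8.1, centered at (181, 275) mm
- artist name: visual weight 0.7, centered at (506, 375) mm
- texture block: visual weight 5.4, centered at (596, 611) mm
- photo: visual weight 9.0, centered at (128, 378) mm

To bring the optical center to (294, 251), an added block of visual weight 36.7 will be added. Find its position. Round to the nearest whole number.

New total weight: (7.1 + 4.4 + 7.6 + 8.1 + 0.7 + 5.4 + 9.0) + 36.7 = 79.0.
x: target moment 79.0×294 = 23226.0; current 7.1·643 + 4.4·658 + 7.6·158 + 8.1·181 + 0.7·506 + 5.4·596 + 9.0·128 = 14852.0; the added block supplies 8374.0, so x = 8374.0/36.7 ≈ 228.17.
y: target moment 79.0×251 = 19829.0; current 7.1·87 + 4.4·471 + 7.6·553 + 8.1·275 + 0.7·375 + 5.4·611 + 9.0·378 = 16084.3; the added block supplies 3744.7, so y = 3744.7/36.7 ≈ 102.04.

(228, 102)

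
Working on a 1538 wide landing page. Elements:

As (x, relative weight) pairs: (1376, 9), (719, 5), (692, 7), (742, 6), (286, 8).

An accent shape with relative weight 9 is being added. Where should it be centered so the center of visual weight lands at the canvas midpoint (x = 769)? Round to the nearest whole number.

New total weight: (9 + 5 + 7 + 6 + 8) + 9 = 44.
x: target moment 44×769 = 33836; current 9·1376 + 5·719 + 7·692 + 6·742 + 8·286 = 27563; the accent shape supplies 6273, so x = 6273/9 ≈ 697.00.

x ≈ 697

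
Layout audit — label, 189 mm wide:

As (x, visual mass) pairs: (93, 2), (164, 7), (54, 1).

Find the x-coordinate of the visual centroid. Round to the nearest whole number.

x ≈ 139

Total weight = 2 + 7 + 1 = 10.
Σw·x = 2·93 + 7·164 + 1·54 = 1388, so x̄ = 1388/10 ≈ 138.80.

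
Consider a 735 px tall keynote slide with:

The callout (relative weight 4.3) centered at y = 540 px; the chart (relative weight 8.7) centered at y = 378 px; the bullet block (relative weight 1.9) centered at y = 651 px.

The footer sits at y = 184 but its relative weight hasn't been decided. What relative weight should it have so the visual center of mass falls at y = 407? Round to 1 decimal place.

Known weights sum to 4.3 + 8.7 + 1.9 = 14.9; their moment is 4.3·540 + 8.7·378 + 1.9·651 = 6847.5.
For the centroid to hit 407: (6847.5 + w·184) / (14.9 + w) = 407.
Rearranging, w·(184 − 407) = 407·14.9 − 6847.5 = -783.2, so w ≈ -783.2/-223 = 3.51.

w ≈ 3.5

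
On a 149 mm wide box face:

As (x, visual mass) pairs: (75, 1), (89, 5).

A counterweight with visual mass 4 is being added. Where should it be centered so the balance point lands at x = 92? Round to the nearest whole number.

x ≈ 100

With the counterweight, Σw becomes 1 + 5 + 4 = 10.
Along x: (520 + 4·x) / 10 = 92 (existing moment 1·75 + 5·89 = 520) ⇒ x = (920 − 520) / 4 ≈ 100.00.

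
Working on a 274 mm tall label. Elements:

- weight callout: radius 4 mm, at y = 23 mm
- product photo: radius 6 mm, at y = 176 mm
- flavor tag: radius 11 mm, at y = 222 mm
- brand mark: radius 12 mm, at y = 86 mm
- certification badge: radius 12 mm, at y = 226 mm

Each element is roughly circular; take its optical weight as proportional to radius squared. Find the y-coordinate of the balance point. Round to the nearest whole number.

y ≈ 170

Weights ∝ r²: weight callout 4² = 16, product photo 6² = 36, flavor tag 11² = 121, brand mark 12² = 144, certification badge 12² = 144; Σw = 461.
y-moment: 16·23 + 36·176 + 121·222 + 144·86 + 144·226 = 78494; centroid 78494/461 ≈ 170.27.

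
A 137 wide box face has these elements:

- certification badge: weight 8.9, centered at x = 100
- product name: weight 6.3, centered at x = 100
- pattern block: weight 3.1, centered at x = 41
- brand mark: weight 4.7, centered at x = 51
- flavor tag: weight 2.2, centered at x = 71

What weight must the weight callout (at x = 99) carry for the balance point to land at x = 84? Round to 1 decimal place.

w ≈ 4.9

Existing Σw = 25.2 (8.9 + 6.3 + 3.1 + 4.7 + 2.2); existing moment 8.9·100 + 6.3·100 + 3.1·41 + 4.7·51 + 2.2·71 = 2043.0.
Set Σw·x/Σw = 84: (2043.0 + 99w) = 84·(25.2 + w).
Solving: w = (84·25.2 − 2043.0) / (99 − 84) = 73.8 / 15 ≈ 4.92.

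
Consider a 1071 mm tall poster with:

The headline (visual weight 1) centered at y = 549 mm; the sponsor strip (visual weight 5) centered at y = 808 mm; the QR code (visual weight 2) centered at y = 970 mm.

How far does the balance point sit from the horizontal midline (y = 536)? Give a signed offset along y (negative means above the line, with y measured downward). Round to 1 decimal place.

≈ 280.1 mm

Σw = 1 + 5 + 2 = 8.
y-moment: 1·549 + 5·808 + 2·970 = 6529; centroid 6529/8 ≈ 816.12.
Against y = 536, that's 816.12 − 536 = 280.12.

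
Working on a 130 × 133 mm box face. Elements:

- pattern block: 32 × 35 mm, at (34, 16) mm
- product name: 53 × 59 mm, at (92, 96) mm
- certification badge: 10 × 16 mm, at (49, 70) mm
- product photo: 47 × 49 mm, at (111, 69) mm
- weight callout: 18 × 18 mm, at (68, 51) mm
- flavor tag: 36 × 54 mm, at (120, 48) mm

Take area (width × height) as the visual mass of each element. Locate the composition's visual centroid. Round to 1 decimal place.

Areas → weights: pattern block 32·35 = 1120, product name 53·59 = 3127, certification badge 10·16 = 160, product photo 47·49 = 2303, weight callout 18·18 = 324, flavor tag 36·54 = 1944; Σw = 8978.
x: moment 844549 / weight 8978 ≈ 94.07
Σw·y = 598055; ȳ = 598055/8978 ≈ 66.61.

(94.1, 66.6)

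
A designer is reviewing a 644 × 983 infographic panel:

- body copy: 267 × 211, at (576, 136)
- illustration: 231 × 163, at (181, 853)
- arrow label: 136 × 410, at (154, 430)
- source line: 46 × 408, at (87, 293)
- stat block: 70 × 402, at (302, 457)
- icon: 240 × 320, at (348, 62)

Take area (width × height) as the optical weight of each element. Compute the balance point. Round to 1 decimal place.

Taking area as weight: body copy 267·211 = 56337, illustration 231·163 = 37653, arrow label 136·410 = 55760, source line 46·408 = 18768, stat block 70·402 = 28140, icon 240·320 = 76800. Sum 273458.
x: moment 84709841 / weight 273458 ≈ 309.77
y: moment 86877245 / weight 273458 ≈ 317.70

(309.8, 317.7)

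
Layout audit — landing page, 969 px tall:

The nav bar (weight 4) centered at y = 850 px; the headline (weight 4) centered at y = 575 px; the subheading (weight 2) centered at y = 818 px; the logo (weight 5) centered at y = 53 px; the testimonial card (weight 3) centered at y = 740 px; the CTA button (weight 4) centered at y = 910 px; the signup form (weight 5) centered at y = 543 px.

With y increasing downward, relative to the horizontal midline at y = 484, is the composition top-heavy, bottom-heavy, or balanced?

Σw = 4 + 4 + 2 + 5 + 3 + 4 + 5 = 27.
y: (4·850 + 4·575 + 2·818 + 5·53 + 3·740 + 4·910 + 5·543) / 27 = 16176 / 27 ≈ 599.11
Since 599.1 is below (larger y than) 484, the composition reads bottom-heavy.

bottom-heavy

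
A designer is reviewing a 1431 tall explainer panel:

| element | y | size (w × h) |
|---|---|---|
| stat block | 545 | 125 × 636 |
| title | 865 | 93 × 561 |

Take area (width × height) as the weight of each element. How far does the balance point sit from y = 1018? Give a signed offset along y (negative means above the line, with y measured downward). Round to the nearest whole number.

≈ -346

Taking area as weight: stat block 125·636 = 79500, title 93·561 = 52173. Sum 131673.
Σw·y = 79500·545 + 52173·865 = 88457145, so ȳ = 88457145/131673 ≈ 671.79.
Difference: 671.79 − 1018 ≈ -346.21.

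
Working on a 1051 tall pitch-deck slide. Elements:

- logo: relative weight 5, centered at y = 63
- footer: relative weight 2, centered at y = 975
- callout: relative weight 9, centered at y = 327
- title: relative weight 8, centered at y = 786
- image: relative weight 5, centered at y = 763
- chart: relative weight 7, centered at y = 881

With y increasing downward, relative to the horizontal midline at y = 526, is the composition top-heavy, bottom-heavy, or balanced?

bottom-heavy

Total weight = 5 + 2 + 9 + 8 + 5 + 7 = 36.
y-moment: 5·63 + 2·975 + 9·327 + 8·786 + 5·763 + 7·881 = 21478; centroid 21478/36 ≈ 596.61.
596.6 lies below (larger y than) the midline 526, so the layout is bottom-heavy.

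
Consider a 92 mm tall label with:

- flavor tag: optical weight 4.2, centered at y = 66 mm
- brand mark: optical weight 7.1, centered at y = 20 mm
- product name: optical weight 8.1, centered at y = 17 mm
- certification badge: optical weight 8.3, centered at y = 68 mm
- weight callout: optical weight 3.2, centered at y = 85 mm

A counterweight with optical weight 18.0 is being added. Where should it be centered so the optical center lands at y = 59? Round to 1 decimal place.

y ≈ 82.9

With the counterweight, Σw becomes 4.2 + 7.1 + 8.1 + 8.3 + 3.2 + 18.0 = 48.9.
y: need Σw·y = 48.9·59 = 2885.1. Existing = 4.2·66 + 7.1·20 + 8.1·17 + 8.3·68 + 3.2·85 = 1393.3. Remainder 1491.8 / 18.0 ≈ 82.88.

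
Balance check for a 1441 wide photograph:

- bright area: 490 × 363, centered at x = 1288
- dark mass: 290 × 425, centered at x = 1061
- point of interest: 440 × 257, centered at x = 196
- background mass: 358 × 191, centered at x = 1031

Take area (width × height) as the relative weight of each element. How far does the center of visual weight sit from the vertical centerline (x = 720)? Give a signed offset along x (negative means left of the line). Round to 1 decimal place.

Areas: bright area 490·363 = 177870, dark mass 290·425 = 123250, point of interest 440·257 = 113080, background mass 358·191 = 68378. Total weight = 482578.
x-moment: 177870·1288 + 123250·1061 + 113080·196 + 68378·1031 = 452526208; centroid 452526208/482578 ≈ 937.73.
Difference: 937.73 − 720 ≈ 217.73.

≈ 217.7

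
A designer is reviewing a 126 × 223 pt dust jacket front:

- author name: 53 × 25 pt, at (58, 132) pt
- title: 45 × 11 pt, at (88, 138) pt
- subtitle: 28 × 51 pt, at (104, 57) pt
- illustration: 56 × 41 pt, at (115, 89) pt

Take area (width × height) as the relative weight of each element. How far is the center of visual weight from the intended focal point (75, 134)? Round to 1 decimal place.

Taking area as weight: author name 53·25 = 1325, title 45·11 = 495, subtitle 28·51 = 1428, illustration 56·41 = 2296. Sum 5544.
x-moment: 1325·58 + 495·88 + 1428·104 + 2296·115 = 532962; centroid 532962/5544 ≈ 96.13.
y-moment: 1325·132 + 495·138 + 1428·57 + 2296·89 = 528950; centroid 528950/5544 ≈ 95.41.
From (75, 134): dx = 21.13, dy = -38.59, so the distance is √(dx²+dy²) ≈ 44.00.

≈ 44.0 pt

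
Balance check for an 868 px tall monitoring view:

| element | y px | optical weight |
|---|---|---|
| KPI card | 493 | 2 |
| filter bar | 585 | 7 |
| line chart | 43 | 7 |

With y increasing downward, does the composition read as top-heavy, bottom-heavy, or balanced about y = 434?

Weights sum to 2 + 7 + 7 = 16.
y: (2·493 + 7·585 + 7·43) / 16 = 5382 / 16 ≈ 336.38
336.4 lies above (smaller y than) the midline 434, so the layout is top-heavy.

top-heavy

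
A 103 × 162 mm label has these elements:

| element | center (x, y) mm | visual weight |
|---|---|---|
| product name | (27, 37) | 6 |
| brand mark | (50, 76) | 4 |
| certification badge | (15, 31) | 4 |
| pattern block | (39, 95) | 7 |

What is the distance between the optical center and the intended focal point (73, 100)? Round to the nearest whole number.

Total weight = 6 + 4 + 4 + 7 = 21.
Σw·x = 6·27 + 4·50 + 4·15 + 7·39 = 695, so x̄ = 695/21 ≈ 33.10.
Σw·y = 6·37 + 4·76 + 4·31 + 7·95 = 1315, so ȳ = 1315/21 ≈ 62.62.
Relative to (73, 100): Δ = (-39.90, -37.38); |Δ| = √(-39.90² + -37.38²) ≈ 54.68.

≈ 55 mm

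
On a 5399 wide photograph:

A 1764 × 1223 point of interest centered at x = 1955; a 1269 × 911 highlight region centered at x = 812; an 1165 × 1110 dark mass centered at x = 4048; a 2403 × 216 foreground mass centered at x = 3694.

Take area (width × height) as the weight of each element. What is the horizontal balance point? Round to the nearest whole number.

Areas → weights: point of interest 1764·1223 = 2157372, highlight region 1269·911 = 1156059, dark mass 1165·1110 = 1293150, foreground mass 2403·216 = 519048; Σw = 5125629.
x-moment: 2157372·1955 + 1156059·812 + 1293150·4048 + 519048·3694 = 12308416680; centroid 12308416680/5125629 ≈ 2401.35.

x ≈ 2401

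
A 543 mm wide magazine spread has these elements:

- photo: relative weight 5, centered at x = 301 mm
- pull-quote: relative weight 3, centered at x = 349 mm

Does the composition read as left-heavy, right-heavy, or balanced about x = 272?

right-heavy

Total weight = 5 + 3 = 8.
Σw·x = 5·301 + 3·349 = 2552, so x̄ = 2552/8 ≈ 319.00.
319.0 vs midline 272 → right-heavy.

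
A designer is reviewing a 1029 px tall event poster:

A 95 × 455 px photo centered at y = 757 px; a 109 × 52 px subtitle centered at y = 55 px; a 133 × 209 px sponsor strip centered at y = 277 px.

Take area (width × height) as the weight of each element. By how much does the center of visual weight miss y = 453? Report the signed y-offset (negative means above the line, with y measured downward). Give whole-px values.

Areas: photo 95·455 = 43225, subtitle 109·52 = 5668, sponsor strip 133·209 = 27797. Total weight = 76690.
y: (43225·757 + 5668·55 + 27797·277) / 76690 = 40732834 / 76690 ≈ 531.14
Difference: 531.14 − 453 ≈ 78.14.

≈ 78 px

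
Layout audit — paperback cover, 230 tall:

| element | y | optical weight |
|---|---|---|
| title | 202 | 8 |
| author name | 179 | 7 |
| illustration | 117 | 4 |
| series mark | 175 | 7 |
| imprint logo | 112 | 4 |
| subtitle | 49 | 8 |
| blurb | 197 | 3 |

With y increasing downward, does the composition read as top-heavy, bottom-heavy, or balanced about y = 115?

bottom-heavy

Σw = 8 + 7 + 4 + 7 + 4 + 8 + 3 = 41.
Σw·y = 8·202 + 7·179 + 4·117 + 7·175 + 4·112 + 8·49 + 3·197 = 5993, so ȳ = 5993/41 ≈ 146.17.
146.2 lies below (larger y than) the midline 115, so the layout is bottom-heavy.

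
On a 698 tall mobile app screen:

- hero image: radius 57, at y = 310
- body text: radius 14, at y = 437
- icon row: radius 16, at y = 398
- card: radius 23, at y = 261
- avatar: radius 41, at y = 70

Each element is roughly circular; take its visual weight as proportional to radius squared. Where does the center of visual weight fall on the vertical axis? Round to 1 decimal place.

y ≈ 245.4

Weights ∝ r²: hero image 57² = 3249, body text 14² = 196, icon row 16² = 256, card 23² = 529, avatar 41² = 1681; Σw = 5911.
y: (3249·310 + 196·437 + 256·398 + 529·261 + 1681·70) / 5911 = 1450469 / 5911 ≈ 245.38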